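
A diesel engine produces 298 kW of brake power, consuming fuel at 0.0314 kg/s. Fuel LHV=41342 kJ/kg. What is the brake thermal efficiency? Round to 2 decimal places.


eta_BTE = (BP / (mf * LHV)) * 100
Denominator = 0.0314 * 41342 = 1298.1388 kW
eta_BTE = (298 / 1298.1388) * 100 = 22.96%


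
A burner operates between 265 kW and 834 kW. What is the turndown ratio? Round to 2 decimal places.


TDR = Q_max / Q_min
TDR = 834 / 265 = 3.15


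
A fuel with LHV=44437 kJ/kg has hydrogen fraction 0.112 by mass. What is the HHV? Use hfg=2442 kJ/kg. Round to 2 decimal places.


HHV = LHV + hfg * 9 * H
Water addition = 2442 * 9 * 0.112 = 2461.536 kJ/kg
HHV = 44437 + 2461.536 = 46898.54 kJ/kg


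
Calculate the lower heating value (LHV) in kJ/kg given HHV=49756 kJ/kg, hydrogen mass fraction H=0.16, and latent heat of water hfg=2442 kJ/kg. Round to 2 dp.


LHV = HHV - hfg * 9 * H
Water correction = 2442 * 9 * 0.16 = 3516.480 kJ/kg
LHV = 49756 - 3516.480 = 46239.52 kJ/kg


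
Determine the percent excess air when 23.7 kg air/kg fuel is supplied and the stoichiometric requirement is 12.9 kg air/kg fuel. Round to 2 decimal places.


Excess air = actual - stoichiometric = 23.7 - 12.9 = 10.80 kg/kg fuel
Excess air % = (excess / stoich) * 100 = (10.80 / 12.9) * 100 = 83.72%


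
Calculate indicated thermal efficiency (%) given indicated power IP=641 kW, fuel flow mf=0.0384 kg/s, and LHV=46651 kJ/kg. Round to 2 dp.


eta_ith = (IP / (mf * LHV)) * 100
Denominator = 0.0384 * 46651 = 1791.3984 kW
eta_ith = (641 / 1791.3984) * 100 = 35.78%


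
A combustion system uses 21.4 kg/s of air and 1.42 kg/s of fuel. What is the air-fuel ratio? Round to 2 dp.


AFR = m_air / m_fuel
AFR = 21.4 / 1.42 = 15.07


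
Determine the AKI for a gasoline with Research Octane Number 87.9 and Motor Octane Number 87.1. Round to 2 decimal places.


AKI = (RON + MON) / 2
AKI = (87.9 + 87.1) / 2
AKI = 175.0 / 2 = 87.50


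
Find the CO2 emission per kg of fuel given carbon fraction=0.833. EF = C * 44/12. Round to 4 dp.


EF = C_frac * (M_CO2 / M_C)
EF = 0.833 * (44/12)
EF = 0.833 * 3.666667 = 3.0543 kg_CO2/kg_fuel


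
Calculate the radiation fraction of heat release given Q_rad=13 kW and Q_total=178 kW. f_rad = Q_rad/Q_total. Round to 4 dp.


f_rad = Q_rad / Q_total
f_rad = 13 / 178 = 0.0730


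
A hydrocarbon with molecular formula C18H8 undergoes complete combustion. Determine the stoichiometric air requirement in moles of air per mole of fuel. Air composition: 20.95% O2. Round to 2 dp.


Balanced combustion: C18H8 + 20 O2 -> 18 CO2 + 4 H2O
O2 needed = C + H/4 = 18 + 8/4 = 20.00 moles
Air moles = O2 / 0.2095 = 20.00 / 0.2095 = 95.47 moles air


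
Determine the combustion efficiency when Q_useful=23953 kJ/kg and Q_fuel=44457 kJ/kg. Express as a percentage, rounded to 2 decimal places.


Efficiency = (Q_useful / Q_fuel) * 100
Efficiency = (23953 / 44457) * 100
Efficiency = 0.5388 * 100 = 53.88%


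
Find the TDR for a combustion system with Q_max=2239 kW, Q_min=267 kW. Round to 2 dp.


TDR = Q_max / Q_min
TDR = 2239 / 267 = 8.39


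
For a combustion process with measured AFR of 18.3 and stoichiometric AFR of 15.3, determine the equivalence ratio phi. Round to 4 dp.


phi = AFR_stoich / AFR_actual
phi = 15.3 / 18.3 = 0.8361


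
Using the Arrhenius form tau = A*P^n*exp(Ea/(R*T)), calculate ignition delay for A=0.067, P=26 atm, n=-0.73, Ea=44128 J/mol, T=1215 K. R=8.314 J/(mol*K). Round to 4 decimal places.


tau = A * P^n * exp(Ea/(R*T))
P^n = 26^(-0.73) = 0.09269781
Ea/(R*T) = 44128/(8.314*1215) = 4.368456
exp(Ea/(R*T)) = 78.921667
tau = 0.067 * 0.09269781 * 78.921667 = 0.4902 ms


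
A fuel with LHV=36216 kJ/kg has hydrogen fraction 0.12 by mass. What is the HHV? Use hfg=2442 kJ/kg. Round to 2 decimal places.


HHV = LHV + hfg * 9 * H
Water addition = 2442 * 9 * 0.12 = 2637.360 kJ/kg
HHV = 36216 + 2637.360 = 38853.36 kJ/kg


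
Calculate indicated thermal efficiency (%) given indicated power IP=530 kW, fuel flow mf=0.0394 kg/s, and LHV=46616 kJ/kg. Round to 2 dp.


eta_ith = (IP / (mf * LHV)) * 100
Denominator = 0.0394 * 46616 = 1836.6704 kW
eta_ith = (530 / 1836.6704) * 100 = 28.86%


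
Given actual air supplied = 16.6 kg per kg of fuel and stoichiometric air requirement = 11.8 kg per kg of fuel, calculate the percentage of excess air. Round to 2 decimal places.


Excess air = actual - stoichiometric = 16.6 - 11.8 = 4.80 kg/kg fuel
Excess air % = (excess / stoich) * 100 = (4.80 / 11.8) * 100 = 40.68%


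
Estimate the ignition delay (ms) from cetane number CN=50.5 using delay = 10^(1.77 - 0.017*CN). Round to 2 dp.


delay = 10^(1.77 - 0.017*CN)
Exponent = 1.77 - 0.017*50.5 = 0.9115
delay = 10^0.9115 = 8.16 ms


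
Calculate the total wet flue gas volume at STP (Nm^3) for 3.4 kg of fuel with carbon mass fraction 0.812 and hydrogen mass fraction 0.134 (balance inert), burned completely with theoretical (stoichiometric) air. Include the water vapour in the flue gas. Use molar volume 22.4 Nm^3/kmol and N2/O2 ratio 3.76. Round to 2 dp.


Per kg fuel: CO2 = (C/12 kmol)*22.4 = (0.812/12)*22.4 = 1.51573 Nm^3
Per kg fuel: H2O = (H/2 kmol)*22.4 = (0.134/2)*22.4 = 1.50080 Nm^3
O2 needed per kg fuel = C/12 + H/4 = 0.812/12 + 0.134/4 = 0.10116667 kmol
Per kg fuel: N2 = O2*3.76*22.4 = 0.10116667*3.76*22.4 = 8.52066 Nm^3
Total per kg = 1.51573 + 1.50080 + 8.52066 = 11.53719 Nm^3
Total = 11.53719 * 3.4 = 39.23 Nm^3


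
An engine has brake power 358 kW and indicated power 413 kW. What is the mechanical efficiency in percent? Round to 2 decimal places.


eta_mech = (BP / IP) * 100
Ratio = 358 / 413 = 0.8668
eta_mech = 0.8668 * 100 = 86.68%


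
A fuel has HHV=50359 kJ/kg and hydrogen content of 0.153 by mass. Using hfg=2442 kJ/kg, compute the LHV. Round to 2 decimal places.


LHV = HHV - hfg * 9 * H
Water correction = 2442 * 9 * 0.153 = 3362.634 kJ/kg
LHV = 50359 - 3362.634 = 46996.37 kJ/kg


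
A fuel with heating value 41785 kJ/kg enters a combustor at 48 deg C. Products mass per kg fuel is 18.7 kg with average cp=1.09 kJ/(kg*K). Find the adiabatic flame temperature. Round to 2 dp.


T_ad = T_in + Hc / (m_p * cp)
Denominator = 18.7 * 1.09 = 20.3830
Temperature rise = 41785 / 20.3830 = 2049.99 K
T_ad = 48 + 2049.99 = 2097.99 deg C


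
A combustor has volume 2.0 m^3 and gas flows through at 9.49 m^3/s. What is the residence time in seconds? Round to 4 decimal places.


tau = V / Q_flow
tau = 2.0 / 9.49 = 0.2107 s


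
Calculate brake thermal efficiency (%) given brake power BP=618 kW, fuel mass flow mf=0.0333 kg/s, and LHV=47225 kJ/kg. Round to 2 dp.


eta_BTE = (BP / (mf * LHV)) * 100
Denominator = 0.0333 * 47225 = 1572.5925 kW
eta_BTE = (618 / 1572.5925) * 100 = 39.30%


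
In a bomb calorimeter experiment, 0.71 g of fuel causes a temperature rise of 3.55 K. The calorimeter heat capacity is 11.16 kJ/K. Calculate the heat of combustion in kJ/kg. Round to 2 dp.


Hc = C_cal * delta_T / m_fuel
Q_released = 11.16 * 3.55 = 39.6180 kJ
m_fuel = 0.71 g = 0.71/1000 kg = 0.000710 kg
Hc = 39.6180 / 0.000710 = 55800.00 kJ/kg


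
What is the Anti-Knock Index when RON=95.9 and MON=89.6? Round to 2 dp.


AKI = (RON + MON) / 2
AKI = (95.9 + 89.6) / 2
AKI = 185.5 / 2 = 92.75


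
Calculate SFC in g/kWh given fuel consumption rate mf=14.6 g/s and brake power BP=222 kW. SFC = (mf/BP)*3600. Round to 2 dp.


SFC = (mf / BP) * 3600
Rate = 14.6 / 222 = 0.065766 g/(s*kW)
SFC = 0.065766 * 3600 = 236.76 g/kWh


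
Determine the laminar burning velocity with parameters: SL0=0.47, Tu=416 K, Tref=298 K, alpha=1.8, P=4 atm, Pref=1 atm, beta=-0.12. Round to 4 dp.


SL = SL0 * (Tu/Tref)^alpha * (P/Pref)^beta
T ratio = 416/298 = 1.39597315
(T ratio)^alpha = 1.39597315^1.8 = 1.822967
(P/Pref)^beta = 4^(-0.12) = 0.846745
SL = 0.47 * 1.822967 * 0.846745 = 0.7255 m/s


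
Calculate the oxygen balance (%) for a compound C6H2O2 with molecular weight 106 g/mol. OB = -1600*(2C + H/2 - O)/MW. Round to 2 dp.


OB = -1600 * (2C + H/2 - O) / MW
Inner = 2*6 + 2/2 - 2 = 11.00
OB = -1600 * 11.00 / 106 = -166.04%


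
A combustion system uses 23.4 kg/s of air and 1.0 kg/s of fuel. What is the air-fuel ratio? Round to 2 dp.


AFR = m_air / m_fuel
AFR = 23.4 / 1.0 = 23.40


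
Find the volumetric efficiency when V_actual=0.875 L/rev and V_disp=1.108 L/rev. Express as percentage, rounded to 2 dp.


eta_v = (V_actual / V_disp) * 100
Ratio = 0.875 / 1.108 = 0.7897
eta_v = 0.7897 * 100 = 78.97%


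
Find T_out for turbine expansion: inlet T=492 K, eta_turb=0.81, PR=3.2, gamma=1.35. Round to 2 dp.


T_out = T_in * (1 - eta * (1 - PR^(-(gamma-1)/gamma)))
Exponent = -(1.35-1)/1.35 = -0.25925926
PR^exp = 3.2^(-0.25925926) = 0.73966521
Factor = 1 - 0.81*(1 - 0.73966521) = 0.78912882
T_out = 492 * 0.78912882 = 388.25 K


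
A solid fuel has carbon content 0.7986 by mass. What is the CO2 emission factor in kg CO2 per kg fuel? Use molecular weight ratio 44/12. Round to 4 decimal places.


EF = C_frac * (M_CO2 / M_C)
EF = 0.7986 * (44/12)
EF = 0.7986 * 3.666667 = 2.9282 kg_CO2/kg_fuel


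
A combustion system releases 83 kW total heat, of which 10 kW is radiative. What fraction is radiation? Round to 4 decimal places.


f_rad = Q_rad / Q_total
f_rad = 10 / 83 = 0.1205


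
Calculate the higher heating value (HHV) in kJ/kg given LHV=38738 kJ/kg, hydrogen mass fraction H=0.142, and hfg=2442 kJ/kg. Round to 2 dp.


HHV = LHV + hfg * 9 * H
Water addition = 2442 * 9 * 0.142 = 3120.876 kJ/kg
HHV = 38738 + 3120.876 = 41858.88 kJ/kg


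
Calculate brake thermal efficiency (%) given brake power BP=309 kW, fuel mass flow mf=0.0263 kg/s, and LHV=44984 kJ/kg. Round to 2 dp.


eta_BTE = (BP / (mf * LHV)) * 100
Denominator = 0.0263 * 44984 = 1183.0792 kW
eta_BTE = (309 / 1183.0792) * 100 = 26.12%


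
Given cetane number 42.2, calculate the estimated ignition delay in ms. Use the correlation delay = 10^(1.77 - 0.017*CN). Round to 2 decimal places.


delay = 10^(1.77 - 0.017*CN)
Exponent = 1.77 - 0.017*42.2 = 1.0526
delay = 10^1.0526 = 11.29 ms


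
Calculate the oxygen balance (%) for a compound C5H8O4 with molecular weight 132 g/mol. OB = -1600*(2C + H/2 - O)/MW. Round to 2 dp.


OB = -1600 * (2C + H/2 - O) / MW
Inner = 2*5 + 8/2 - 4 = 10.00
OB = -1600 * 10.00 / 132 = -121.21%


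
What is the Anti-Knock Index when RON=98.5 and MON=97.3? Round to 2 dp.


AKI = (RON + MON) / 2
AKI = (98.5 + 97.3) / 2
AKI = 195.8 / 2 = 97.90


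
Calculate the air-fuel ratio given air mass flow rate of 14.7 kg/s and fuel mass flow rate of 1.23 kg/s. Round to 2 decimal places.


AFR = m_air / m_fuel
AFR = 14.7 / 1.23 = 11.95


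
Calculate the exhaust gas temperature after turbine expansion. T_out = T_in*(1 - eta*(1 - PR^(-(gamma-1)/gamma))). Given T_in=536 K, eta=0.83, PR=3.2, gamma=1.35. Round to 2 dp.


T_out = T_in * (1 - eta * (1 - PR^(-(gamma-1)/gamma)))
Exponent = -(1.35-1)/1.35 = -0.25925926
PR^exp = 3.2^(-0.25925926) = 0.73966521
Factor = 1 - 0.83*(1 - 0.73966521) = 0.78392212
T_out = 536 * 0.78392212 = 420.18 K


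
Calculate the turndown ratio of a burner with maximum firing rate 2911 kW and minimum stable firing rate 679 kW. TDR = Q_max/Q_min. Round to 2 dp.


TDR = Q_max / Q_min
TDR = 2911 / 679 = 4.29


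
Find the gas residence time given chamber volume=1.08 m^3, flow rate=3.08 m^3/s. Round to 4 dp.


tau = V / Q_flow
tau = 1.08 / 3.08 = 0.3506 s


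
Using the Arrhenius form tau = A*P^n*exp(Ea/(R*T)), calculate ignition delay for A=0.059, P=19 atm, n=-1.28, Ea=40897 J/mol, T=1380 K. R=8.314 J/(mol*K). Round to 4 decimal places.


tau = A * P^n * exp(Ea/(R*T))
P^n = 19^(-1.28) = 0.02307785
Ea/(R*T) = 40897/(8.314*1380) = 3.564531
exp(Ea/(R*T)) = 35.322868
tau = 0.059 * 0.02307785 * 35.322868 = 0.0481 ms


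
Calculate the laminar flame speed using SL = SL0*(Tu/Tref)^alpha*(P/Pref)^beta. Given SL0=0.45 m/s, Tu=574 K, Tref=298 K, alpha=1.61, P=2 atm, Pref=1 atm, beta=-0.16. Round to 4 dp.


SL = SL0 * (Tu/Tref)^alpha * (P/Pref)^beta
T ratio = 574/298 = 1.92617450
(T ratio)^alpha = 1.92617450^1.61 = 2.873161
(P/Pref)^beta = 2^(-0.16) = 0.895025
SL = 0.45 * 2.873161 * 0.895025 = 1.1572 m/s


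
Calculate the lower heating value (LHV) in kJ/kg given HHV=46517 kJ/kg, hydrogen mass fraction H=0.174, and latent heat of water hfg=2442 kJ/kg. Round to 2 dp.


LHV = HHV - hfg * 9 * H
Water correction = 2442 * 9 * 0.174 = 3824.172 kJ/kg
LHV = 46517 - 3824.172 = 42692.83 kJ/kg


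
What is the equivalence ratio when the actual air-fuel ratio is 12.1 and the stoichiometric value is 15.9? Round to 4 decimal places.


phi = AFR_stoich / AFR_actual
phi = 15.9 / 12.1 = 1.3140


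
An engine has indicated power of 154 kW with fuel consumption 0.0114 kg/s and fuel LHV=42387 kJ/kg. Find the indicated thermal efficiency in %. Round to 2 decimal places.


eta_ith = (IP / (mf * LHV)) * 100
Denominator = 0.0114 * 42387 = 483.2118 kW
eta_ith = (154 / 483.2118) * 100 = 31.87%


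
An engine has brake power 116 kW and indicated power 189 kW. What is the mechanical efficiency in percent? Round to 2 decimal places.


eta_mech = (BP / IP) * 100
Ratio = 116 / 189 = 0.6138
eta_mech = 0.6138 * 100 = 61.38%


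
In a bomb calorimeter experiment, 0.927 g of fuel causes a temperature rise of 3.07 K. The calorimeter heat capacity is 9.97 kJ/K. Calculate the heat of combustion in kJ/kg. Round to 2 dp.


Hc = C_cal * delta_T / m_fuel
Q_released = 9.97 * 3.07 = 30.6079 kJ
m_fuel = 0.927 g = 0.927/1000 kg = 0.000927 kg
Hc = 30.6079 / 0.000927 = 33018.23 kJ/kg


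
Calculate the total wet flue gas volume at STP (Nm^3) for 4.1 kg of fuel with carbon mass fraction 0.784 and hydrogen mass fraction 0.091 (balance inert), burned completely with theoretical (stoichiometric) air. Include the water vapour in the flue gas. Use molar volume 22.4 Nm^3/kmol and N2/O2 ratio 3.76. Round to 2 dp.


Per kg fuel: CO2 = (C/12 kmol)*22.4 = (0.784/12)*22.4 = 1.46347 Nm^3
Per kg fuel: H2O = (H/2 kmol)*22.4 = (0.091/2)*22.4 = 1.01920 Nm^3
O2 needed per kg fuel = C/12 + H/4 = 0.784/12 + 0.091/4 = 0.08808333 kmol
Per kg fuel: N2 = O2*3.76*22.4 = 0.08808333*3.76*22.4 = 7.41873 Nm^3
Total per kg = 1.46347 + 1.01920 + 7.41873 = 9.90140 Nm^3
Total = 9.90140 * 4.1 = 40.60 Nm^3


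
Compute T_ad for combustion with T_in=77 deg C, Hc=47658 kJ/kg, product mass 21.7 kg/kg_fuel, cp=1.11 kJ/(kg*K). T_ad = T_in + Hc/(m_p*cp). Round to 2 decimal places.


T_ad = T_in + Hc / (m_p * cp)
Denominator = 21.7 * 1.11 = 24.0870
Temperature rise = 47658 / 24.0870 = 1978.58 K
T_ad = 77 + 1978.58 = 2055.58 deg C


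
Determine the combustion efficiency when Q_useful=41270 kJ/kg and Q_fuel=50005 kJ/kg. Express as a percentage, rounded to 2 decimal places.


Efficiency = (Q_useful / Q_fuel) * 100
Efficiency = (41270 / 50005) * 100
Efficiency = 0.8253 * 100 = 82.53%


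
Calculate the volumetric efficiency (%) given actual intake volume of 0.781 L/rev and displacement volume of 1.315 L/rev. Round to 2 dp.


eta_v = (V_actual / V_disp) * 100
Ratio = 0.781 / 1.315 = 0.5939
eta_v = 0.5939 * 100 = 59.39%


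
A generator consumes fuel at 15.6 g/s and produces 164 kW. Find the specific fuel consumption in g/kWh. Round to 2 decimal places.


SFC = (mf / BP) * 3600
Rate = 15.6 / 164 = 0.095122 g/(s*kW)
SFC = 0.095122 * 3600 = 342.44 g/kWh


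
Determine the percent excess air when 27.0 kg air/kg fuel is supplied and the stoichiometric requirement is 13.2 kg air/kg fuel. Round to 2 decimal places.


Excess air = actual - stoichiometric = 27.0 - 13.2 = 13.80 kg/kg fuel
Excess air % = (excess / stoich) * 100 = (13.80 / 13.2) * 100 = 104.55%


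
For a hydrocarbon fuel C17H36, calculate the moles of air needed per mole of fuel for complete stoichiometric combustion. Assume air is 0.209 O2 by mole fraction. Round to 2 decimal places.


Balanced combustion: C17H36 + 26 O2 -> 17 CO2 + 18 H2O
O2 needed = C + H/4 = 17 + 36/4 = 26.00 moles
Air moles = O2 / 0.209 = 26.00 / 0.209 = 124.40 moles air


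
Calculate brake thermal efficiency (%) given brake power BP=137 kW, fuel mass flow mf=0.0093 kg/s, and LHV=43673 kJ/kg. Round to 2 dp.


eta_BTE = (BP / (mf * LHV)) * 100
Denominator = 0.0093 * 43673 = 406.1589 kW
eta_BTE = (137 / 406.1589) * 100 = 33.73%


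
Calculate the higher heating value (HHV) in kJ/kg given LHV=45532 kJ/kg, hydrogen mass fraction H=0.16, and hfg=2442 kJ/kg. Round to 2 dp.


HHV = LHV + hfg * 9 * H
Water addition = 2442 * 9 * 0.16 = 3516.480 kJ/kg
HHV = 45532 + 3516.480 = 49048.48 kJ/kg


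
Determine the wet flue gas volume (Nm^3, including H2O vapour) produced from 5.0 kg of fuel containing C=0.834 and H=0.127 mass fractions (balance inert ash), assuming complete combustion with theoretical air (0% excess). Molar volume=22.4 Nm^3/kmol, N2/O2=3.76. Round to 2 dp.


Per kg fuel: CO2 = (C/12 kmol)*22.4 = (0.834/12)*22.4 = 1.55680 Nm^3
Per kg fuel: H2O = (H/2 kmol)*22.4 = (0.127/2)*22.4 = 1.42240 Nm^3
O2 needed per kg fuel = C/12 + H/4 = 0.834/12 + 0.127/4 = 0.10125000 kmol
Per kg fuel: N2 = O2*3.76*22.4 = 0.10125000*3.76*22.4 = 8.52768 Nm^3
Total per kg = 1.55680 + 1.42240 + 8.52768 = 11.50688 Nm^3
Total = 11.50688 * 5.0 = 57.53 Nm^3


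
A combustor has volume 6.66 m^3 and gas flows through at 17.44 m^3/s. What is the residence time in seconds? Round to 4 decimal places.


tau = V / Q_flow
tau = 6.66 / 17.44 = 0.3819 s


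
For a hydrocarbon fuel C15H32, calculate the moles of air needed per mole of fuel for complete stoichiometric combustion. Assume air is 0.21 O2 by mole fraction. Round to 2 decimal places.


Balanced combustion: C15H32 + 23 O2 -> 15 CO2 + 16 H2O
O2 needed = C + H/4 = 15 + 32/4 = 23.00 moles
Air moles = O2 / 0.21 = 23.00 / 0.21 = 109.52 moles air


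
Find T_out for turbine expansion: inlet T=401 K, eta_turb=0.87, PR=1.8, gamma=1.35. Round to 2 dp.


T_out = T_in * (1 - eta * (1 - PR^(-(gamma-1)/gamma)))
Exponent = -(1.35-1)/1.35 = -0.25925926
PR^exp = 1.8^(-0.25925926) = 0.85865408
Factor = 1 - 0.87*(1 - 0.85865408) = 0.87702905
T_out = 401 * 0.87702905 = 351.69 K


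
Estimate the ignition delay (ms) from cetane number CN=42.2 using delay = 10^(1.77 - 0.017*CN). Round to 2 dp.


delay = 10^(1.77 - 0.017*CN)
Exponent = 1.77 - 0.017*42.2 = 1.0526
delay = 10^1.0526 = 11.29 ms


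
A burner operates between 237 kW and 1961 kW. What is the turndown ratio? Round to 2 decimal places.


TDR = Q_max / Q_min
TDR = 1961 / 237 = 8.27


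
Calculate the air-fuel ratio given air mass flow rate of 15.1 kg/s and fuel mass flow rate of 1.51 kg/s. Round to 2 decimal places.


AFR = m_air / m_fuel
AFR = 15.1 / 1.51 = 10.00


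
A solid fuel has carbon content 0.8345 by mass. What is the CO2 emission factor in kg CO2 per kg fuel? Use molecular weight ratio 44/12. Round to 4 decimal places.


EF = C_frac * (M_CO2 / M_C)
EF = 0.8345 * (44/12)
EF = 0.8345 * 3.666667 = 3.0598 kg_CO2/kg_fuel


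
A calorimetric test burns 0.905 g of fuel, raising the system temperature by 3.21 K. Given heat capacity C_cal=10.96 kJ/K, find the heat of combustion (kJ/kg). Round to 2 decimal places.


Hc = C_cal * delta_T / m_fuel
Q_released = 10.96 * 3.21 = 35.1816 kJ
m_fuel = 0.905 g = 0.905/1000 kg = 0.000905 kg
Hc = 35.1816 / 0.000905 = 38874.70 kJ/kg


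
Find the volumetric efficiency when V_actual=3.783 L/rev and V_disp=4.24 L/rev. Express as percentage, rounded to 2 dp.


eta_v = (V_actual / V_disp) * 100
Ratio = 3.783 / 4.24 = 0.8922
eta_v = 0.8922 * 100 = 89.22%


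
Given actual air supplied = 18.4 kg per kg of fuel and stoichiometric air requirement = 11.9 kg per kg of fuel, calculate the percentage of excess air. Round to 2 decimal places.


Excess air = actual - stoichiometric = 18.4 - 11.9 = 6.50 kg/kg fuel
Excess air % = (excess / stoich) * 100 = (6.50 / 11.9) * 100 = 54.62%


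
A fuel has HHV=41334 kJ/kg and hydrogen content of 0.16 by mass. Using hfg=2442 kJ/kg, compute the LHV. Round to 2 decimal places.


LHV = HHV - hfg * 9 * H
Water correction = 2442 * 9 * 0.16 = 3516.480 kJ/kg
LHV = 41334 - 3516.480 = 37817.52 kJ/kg


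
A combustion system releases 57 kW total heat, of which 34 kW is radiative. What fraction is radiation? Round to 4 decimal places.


f_rad = Q_rad / Q_total
f_rad = 34 / 57 = 0.5965


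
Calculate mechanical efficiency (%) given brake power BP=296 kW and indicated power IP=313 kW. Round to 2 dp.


eta_mech = (BP / IP) * 100
Ratio = 296 / 313 = 0.9457
eta_mech = 0.9457 * 100 = 94.57%


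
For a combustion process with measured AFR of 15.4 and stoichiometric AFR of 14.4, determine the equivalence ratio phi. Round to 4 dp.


phi = AFR_stoich / AFR_actual
phi = 14.4 / 15.4 = 0.9351


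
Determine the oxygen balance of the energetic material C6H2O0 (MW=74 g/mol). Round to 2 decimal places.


OB = -1600 * (2C + H/2 - O) / MW
Inner = 2*6 + 2/2 - 0 = 13.00
OB = -1600 * 13.00 / 74 = -281.08%


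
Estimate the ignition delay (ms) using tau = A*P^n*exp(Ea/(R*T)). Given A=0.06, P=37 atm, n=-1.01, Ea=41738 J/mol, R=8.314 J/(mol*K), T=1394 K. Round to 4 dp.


tau = A * P^n * exp(Ea/(R*T))
P^n = 37^(-1.01) = 0.02606851
Ea/(R*T) = 41738/(8.314*1394) = 3.601296
exp(Ea/(R*T)) = 36.645703
tau = 0.06 * 0.02606851 * 36.645703 = 0.0573 ms


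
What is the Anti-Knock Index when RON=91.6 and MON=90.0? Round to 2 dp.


AKI = (RON + MON) / 2
AKI = (91.6 + 90.0) / 2
AKI = 181.6 / 2 = 90.80


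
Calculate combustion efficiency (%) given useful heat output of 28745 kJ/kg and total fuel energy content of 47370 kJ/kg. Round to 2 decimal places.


Efficiency = (Q_useful / Q_fuel) * 100
Efficiency = (28745 / 47370) * 100
Efficiency = 0.6068 * 100 = 60.68%


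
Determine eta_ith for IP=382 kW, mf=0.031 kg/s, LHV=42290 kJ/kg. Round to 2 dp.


eta_ith = (IP / (mf * LHV)) * 100
Denominator = 0.031 * 42290 = 1310.9900 kW
eta_ith = (382 / 1310.9900) * 100 = 29.14%


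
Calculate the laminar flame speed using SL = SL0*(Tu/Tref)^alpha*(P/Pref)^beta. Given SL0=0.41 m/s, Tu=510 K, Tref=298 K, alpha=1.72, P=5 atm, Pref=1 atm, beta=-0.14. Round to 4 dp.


SL = SL0 * (Tu/Tref)^alpha * (P/Pref)^beta
T ratio = 510/298 = 1.71140940
(T ratio)^alpha = 1.71140940^1.72 = 2.519815
(P/Pref)^beta = 5^(-0.14) = 0.798260
SL = 0.41 * 2.519815 * 0.798260 = 0.8247 m/s


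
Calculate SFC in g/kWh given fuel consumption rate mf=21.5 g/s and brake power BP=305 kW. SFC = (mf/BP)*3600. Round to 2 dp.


SFC = (mf / BP) * 3600
Rate = 21.5 / 305 = 0.070492 g/(s*kW)
SFC = 0.070492 * 3600 = 253.77 g/kWh


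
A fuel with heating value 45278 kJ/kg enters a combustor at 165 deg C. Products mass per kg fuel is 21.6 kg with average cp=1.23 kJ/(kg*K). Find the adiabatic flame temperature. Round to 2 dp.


T_ad = T_in + Hc / (m_p * cp)
Denominator = 21.6 * 1.23 = 26.5680
Temperature rise = 45278 / 26.5680 = 1704.23 K
T_ad = 165 + 1704.23 = 1869.23 deg C


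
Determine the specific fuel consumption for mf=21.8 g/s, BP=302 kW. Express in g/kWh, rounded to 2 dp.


SFC = (mf / BP) * 3600
Rate = 21.8 / 302 = 0.072185 g/(s*kW)
SFC = 0.072185 * 3600 = 259.87 g/kWh


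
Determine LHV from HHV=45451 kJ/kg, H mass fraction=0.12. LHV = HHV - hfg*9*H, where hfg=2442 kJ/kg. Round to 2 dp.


LHV = HHV - hfg * 9 * H
Water correction = 2442 * 9 * 0.12 = 2637.360 kJ/kg
LHV = 45451 - 2637.360 = 42813.64 kJ/kg


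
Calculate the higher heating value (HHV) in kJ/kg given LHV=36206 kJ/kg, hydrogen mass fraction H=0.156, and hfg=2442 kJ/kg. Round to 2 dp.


HHV = LHV + hfg * 9 * H
Water addition = 2442 * 9 * 0.156 = 3428.568 kJ/kg
HHV = 36206 + 3428.568 = 39634.57 kJ/kg


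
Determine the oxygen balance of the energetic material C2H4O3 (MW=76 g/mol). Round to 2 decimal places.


OB = -1600 * (2C + H/2 - O) / MW
Inner = 2*2 + 4/2 - 3 = 3.00
OB = -1600 * 3.00 / 76 = -63.16%


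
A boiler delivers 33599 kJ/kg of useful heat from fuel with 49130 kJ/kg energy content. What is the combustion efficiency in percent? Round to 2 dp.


Efficiency = (Q_useful / Q_fuel) * 100
Efficiency = (33599 / 49130) * 100
Efficiency = 0.6839 * 100 = 68.39%


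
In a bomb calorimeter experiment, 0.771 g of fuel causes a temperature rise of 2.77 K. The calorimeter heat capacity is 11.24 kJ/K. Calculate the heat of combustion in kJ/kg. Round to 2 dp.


Hc = C_cal * delta_T / m_fuel
Q_released = 11.24 * 2.77 = 31.1348 kJ
m_fuel = 0.771 g = 0.771/1000 kg = 0.000771 kg
Hc = 31.1348 / 0.000771 = 40382.36 kJ/kg


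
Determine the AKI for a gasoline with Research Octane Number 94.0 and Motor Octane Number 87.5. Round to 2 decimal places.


AKI = (RON + MON) / 2
AKI = (94.0 + 87.5) / 2
AKI = 181.5 / 2 = 90.75


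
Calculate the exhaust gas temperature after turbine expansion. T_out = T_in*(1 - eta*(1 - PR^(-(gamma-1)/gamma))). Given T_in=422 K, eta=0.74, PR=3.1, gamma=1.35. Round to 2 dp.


T_out = T_in * (1 - eta * (1 - PR^(-(gamma-1)/gamma)))
Exponent = -(1.35-1)/1.35 = -0.25925926
PR^exp = 3.1^(-0.25925926) = 0.74577862
Factor = 1 - 0.74*(1 - 0.74577862) = 0.81187618
T_out = 422 * 0.81187618 = 342.61 K


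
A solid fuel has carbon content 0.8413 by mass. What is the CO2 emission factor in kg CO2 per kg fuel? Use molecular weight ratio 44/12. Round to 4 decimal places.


EF = C_frac * (M_CO2 / M_C)
EF = 0.8413 * (44/12)
EF = 0.8413 * 3.666667 = 3.0848 kg_CO2/kg_fuel


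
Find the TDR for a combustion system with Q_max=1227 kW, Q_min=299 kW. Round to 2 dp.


TDR = Q_max / Q_min
TDR = 1227 / 299 = 4.10


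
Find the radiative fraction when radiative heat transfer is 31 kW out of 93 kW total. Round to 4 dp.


f_rad = Q_rad / Q_total
f_rad = 31 / 93 = 0.3333


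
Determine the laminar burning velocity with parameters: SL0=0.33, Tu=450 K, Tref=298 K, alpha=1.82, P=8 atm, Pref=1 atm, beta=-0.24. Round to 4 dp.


SL = SL0 * (Tu/Tref)^alpha * (P/Pref)^beta
T ratio = 450/298 = 1.51006711
(T ratio)^alpha = 1.51006711^1.82 = 2.117255
(P/Pref)^beta = 8^(-0.24) = 0.607097
SL = 0.33 * 2.117255 * 0.607097 = 0.4242 m/s


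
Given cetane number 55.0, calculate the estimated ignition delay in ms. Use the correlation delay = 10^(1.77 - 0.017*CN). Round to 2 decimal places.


delay = 10^(1.77 - 0.017*CN)
Exponent = 1.77 - 0.017*55.0 = 0.8350
delay = 10^0.8350 = 6.84 ms


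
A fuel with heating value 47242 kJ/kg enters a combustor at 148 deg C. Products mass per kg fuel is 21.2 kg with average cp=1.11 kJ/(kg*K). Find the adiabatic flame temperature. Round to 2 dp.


T_ad = T_in + Hc / (m_p * cp)
Denominator = 21.2 * 1.11 = 23.5320
Temperature rise = 47242 / 23.5320 = 2007.56 K
T_ad = 148 + 2007.56 = 2155.56 deg C


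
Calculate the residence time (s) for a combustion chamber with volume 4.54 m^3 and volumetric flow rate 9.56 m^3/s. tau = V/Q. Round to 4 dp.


tau = V / Q_flow
tau = 4.54 / 9.56 = 0.4749 s


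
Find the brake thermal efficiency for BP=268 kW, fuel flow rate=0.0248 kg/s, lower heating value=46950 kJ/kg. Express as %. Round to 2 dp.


eta_BTE = (BP / (mf * LHV)) * 100
Denominator = 0.0248 * 46950 = 1164.3600 kW
eta_BTE = (268 / 1164.3600) * 100 = 23.02%


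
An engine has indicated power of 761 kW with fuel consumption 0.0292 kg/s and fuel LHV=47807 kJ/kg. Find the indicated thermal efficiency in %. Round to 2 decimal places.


eta_ith = (IP / (mf * LHV)) * 100
Denominator = 0.0292 * 47807 = 1395.9644 kW
eta_ith = (761 / 1395.9644) * 100 = 54.51%


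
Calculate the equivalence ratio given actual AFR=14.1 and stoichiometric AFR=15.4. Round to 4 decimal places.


phi = AFR_stoich / AFR_actual
phi = 15.4 / 14.1 = 1.0922


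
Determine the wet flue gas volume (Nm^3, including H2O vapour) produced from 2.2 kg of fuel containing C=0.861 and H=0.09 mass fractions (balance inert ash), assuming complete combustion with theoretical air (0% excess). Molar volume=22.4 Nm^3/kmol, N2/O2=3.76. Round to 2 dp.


Per kg fuel: CO2 = (C/12 kmol)*22.4 = (0.861/12)*22.4 = 1.60720 Nm^3
Per kg fuel: H2O = (H/2 kmol)*22.4 = (0.09/2)*22.4 = 1.00800 Nm^3
O2 needed per kg fuel = C/12 + H/4 = 0.861/12 + 0.09/4 = 0.09425000 kmol
Per kg fuel: N2 = O2*3.76*22.4 = 0.09425000*3.76*22.4 = 7.93811 Nm^3
Total per kg = 1.60720 + 1.00800 + 7.93811 = 10.55331 Nm^3
Total = 10.55331 * 2.2 = 23.22 Nm^3


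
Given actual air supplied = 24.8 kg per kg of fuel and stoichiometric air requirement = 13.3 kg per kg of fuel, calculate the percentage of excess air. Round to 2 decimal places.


Excess air = actual - stoichiometric = 24.8 - 13.3 = 11.50 kg/kg fuel
Excess air % = (excess / stoich) * 100 = (11.50 / 13.3) * 100 = 86.47%


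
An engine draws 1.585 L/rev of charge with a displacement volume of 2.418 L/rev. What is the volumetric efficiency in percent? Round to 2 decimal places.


eta_v = (V_actual / V_disp) * 100
Ratio = 1.585 / 2.418 = 0.6555
eta_v = 0.6555 * 100 = 65.55%


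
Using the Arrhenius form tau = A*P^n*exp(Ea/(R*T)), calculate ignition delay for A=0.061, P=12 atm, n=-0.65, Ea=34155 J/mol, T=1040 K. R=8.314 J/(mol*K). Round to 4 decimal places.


tau = A * P^n * exp(Ea/(R*T))
P^n = 12^(-0.65) = 0.19885302
Ea/(R*T) = 34155/(8.314*1040) = 3.950126
exp(Ea/(R*T)) = 51.941902
tau = 0.061 * 0.19885302 * 51.941902 = 0.6301 ms


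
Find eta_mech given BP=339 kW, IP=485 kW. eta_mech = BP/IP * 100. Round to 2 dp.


eta_mech = (BP / IP) * 100
Ratio = 339 / 485 = 0.6990
eta_mech = 0.6990 * 100 = 69.90%


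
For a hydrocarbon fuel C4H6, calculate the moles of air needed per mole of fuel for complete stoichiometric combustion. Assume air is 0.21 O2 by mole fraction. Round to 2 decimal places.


Balanced combustion: C4H6 + 5.5 O2 -> 4 CO2 + 3 H2O
O2 needed = C + H/4 = 4 + 6/4 = 5.50 moles
Air moles = O2 / 0.21 = 5.50 / 0.21 = 26.19 moles air


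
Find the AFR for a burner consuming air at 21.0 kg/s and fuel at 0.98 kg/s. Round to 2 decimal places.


AFR = m_air / m_fuel
AFR = 21.0 / 0.98 = 21.43


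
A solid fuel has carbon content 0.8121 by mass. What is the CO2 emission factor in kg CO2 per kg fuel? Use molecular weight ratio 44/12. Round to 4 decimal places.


EF = C_frac * (M_CO2 / M_C)
EF = 0.8121 * (44/12)
EF = 0.8121 * 3.666667 = 2.9777 kg_CO2/kg_fuel


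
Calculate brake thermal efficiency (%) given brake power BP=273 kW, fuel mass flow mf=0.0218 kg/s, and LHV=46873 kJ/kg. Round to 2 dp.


eta_BTE = (BP / (mf * LHV)) * 100
Denominator = 0.0218 * 46873 = 1021.8314 kW
eta_BTE = (273 / 1021.8314) * 100 = 26.72%


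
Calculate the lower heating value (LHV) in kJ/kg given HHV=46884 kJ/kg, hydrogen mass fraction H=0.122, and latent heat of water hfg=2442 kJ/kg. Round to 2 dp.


LHV = HHV - hfg * 9 * H
Water correction = 2442 * 9 * 0.122 = 2681.316 kJ/kg
LHV = 46884 - 2681.316 = 44202.68 kJ/kg


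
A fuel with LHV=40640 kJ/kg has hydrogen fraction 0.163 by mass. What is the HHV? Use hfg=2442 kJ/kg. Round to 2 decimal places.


HHV = LHV + hfg * 9 * H
Water addition = 2442 * 9 * 0.163 = 3582.414 kJ/kg
HHV = 40640 + 3582.414 = 44222.41 kJ/kg


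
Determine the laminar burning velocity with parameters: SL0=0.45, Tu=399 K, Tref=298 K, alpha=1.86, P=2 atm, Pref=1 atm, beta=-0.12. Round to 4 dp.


SL = SL0 * (Tu/Tref)^alpha * (P/Pref)^beta
T ratio = 399/298 = 1.33892617
(T ratio)^alpha = 1.33892617^1.86 = 1.720946
(P/Pref)^beta = 2^(-0.12) = 0.920188
SL = 0.45 * 1.720946 * 0.920188 = 0.7126 m/s


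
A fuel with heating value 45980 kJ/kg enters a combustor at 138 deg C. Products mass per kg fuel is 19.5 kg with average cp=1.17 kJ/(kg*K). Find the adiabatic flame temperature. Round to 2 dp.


T_ad = T_in + Hc / (m_p * cp)
Denominator = 19.5 * 1.17 = 22.8150
Temperature rise = 45980 / 22.8150 = 2015.34 K
T_ad = 138 + 2015.34 = 2153.34 deg C


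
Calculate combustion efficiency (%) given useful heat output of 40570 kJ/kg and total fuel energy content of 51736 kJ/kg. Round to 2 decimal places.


Efficiency = (Q_useful / Q_fuel) * 100
Efficiency = (40570 / 51736) * 100
Efficiency = 0.7842 * 100 = 78.42%


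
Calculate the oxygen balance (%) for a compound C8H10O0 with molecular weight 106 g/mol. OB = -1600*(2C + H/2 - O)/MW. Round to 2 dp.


OB = -1600 * (2C + H/2 - O) / MW
Inner = 2*8 + 10/2 - 0 = 21.00
OB = -1600 * 21.00 / 106 = -316.98%


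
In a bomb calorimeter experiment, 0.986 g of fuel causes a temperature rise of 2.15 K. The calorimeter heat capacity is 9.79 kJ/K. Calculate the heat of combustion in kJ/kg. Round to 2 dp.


Hc = C_cal * delta_T / m_fuel
Q_released = 9.79 * 2.15 = 21.0485 kJ
m_fuel = 0.986 g = 0.986/1000 kg = 0.000986 kg
Hc = 21.0485 / 0.000986 = 21347.36 kJ/kg


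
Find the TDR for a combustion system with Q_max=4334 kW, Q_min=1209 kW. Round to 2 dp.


TDR = Q_max / Q_min
TDR = 4334 / 1209 = 3.58


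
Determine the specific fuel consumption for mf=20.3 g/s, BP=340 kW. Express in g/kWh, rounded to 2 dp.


SFC = (mf / BP) * 3600
Rate = 20.3 / 340 = 0.059706 g/(s*kW)
SFC = 0.059706 * 3600 = 214.94 g/kWh


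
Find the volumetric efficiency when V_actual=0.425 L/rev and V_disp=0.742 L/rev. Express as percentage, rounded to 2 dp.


eta_v = (V_actual / V_disp) * 100
Ratio = 0.425 / 0.742 = 0.5728
eta_v = 0.5728 * 100 = 57.28%


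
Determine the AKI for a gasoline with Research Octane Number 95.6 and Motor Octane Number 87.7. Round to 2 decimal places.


AKI = (RON + MON) / 2
AKI = (95.6 + 87.7) / 2
AKI = 183.3 / 2 = 91.65


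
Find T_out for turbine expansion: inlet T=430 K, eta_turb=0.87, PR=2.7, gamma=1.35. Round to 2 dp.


T_out = T_in * (1 - eta * (1 - PR^(-(gamma-1)/gamma)))
Exponent = -(1.35-1)/1.35 = -0.25925926
PR^exp = 2.7^(-0.25925926) = 0.77297411
Factor = 1 - 0.87*(1 - 0.77297411) = 0.80248748
T_out = 430 * 0.80248748 = 345.07 K


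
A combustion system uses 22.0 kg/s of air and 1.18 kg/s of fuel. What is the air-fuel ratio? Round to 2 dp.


AFR = m_air / m_fuel
AFR = 22.0 / 1.18 = 18.64


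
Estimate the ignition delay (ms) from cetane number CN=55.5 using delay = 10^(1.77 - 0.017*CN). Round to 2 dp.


delay = 10^(1.77 - 0.017*CN)
Exponent = 1.77 - 0.017*55.5 = 0.8265
delay = 10^0.8265 = 6.71 ms


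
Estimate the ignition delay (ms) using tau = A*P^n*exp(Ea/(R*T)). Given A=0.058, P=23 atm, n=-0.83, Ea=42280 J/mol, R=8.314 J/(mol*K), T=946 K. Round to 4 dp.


tau = A * P^n * exp(Ea/(R*T))
P^n = 23^(-0.83) = 0.07409108
Ea/(R*T) = 42280/(8.314*946) = 5.375685
exp(Ea/(R*T)) = 216.087868
tau = 0.058 * 0.07409108 * 216.087868 = 0.9286 ms


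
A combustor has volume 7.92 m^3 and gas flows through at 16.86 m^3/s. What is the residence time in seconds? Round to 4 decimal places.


tau = V / Q_flow
tau = 7.92 / 16.86 = 0.4698 s


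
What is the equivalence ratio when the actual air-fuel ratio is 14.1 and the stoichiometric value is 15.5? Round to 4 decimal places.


phi = AFR_stoich / AFR_actual
phi = 15.5 / 14.1 = 1.0993


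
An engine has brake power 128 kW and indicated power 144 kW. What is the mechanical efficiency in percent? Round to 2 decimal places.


eta_mech = (BP / IP) * 100
Ratio = 128 / 144 = 0.8889
eta_mech = 0.8889 * 100 = 88.89%


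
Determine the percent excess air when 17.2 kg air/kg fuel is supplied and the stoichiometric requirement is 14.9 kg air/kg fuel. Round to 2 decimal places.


Excess air = actual - stoichiometric = 17.2 - 14.9 = 2.30 kg/kg fuel
Excess air % = (excess / stoich) * 100 = (2.30 / 14.9) * 100 = 15.44%


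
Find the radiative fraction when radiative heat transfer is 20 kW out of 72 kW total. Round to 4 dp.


f_rad = Q_rad / Q_total
f_rad = 20 / 72 = 0.2778


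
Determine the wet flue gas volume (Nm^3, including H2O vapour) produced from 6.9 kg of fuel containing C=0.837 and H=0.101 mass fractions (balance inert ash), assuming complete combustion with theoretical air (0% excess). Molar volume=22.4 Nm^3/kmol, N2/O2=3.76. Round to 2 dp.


Per kg fuel: CO2 = (C/12 kmol)*22.4 = (0.837/12)*22.4 = 1.56240 Nm^3
Per kg fuel: H2O = (H/2 kmol)*22.4 = (0.101/2)*22.4 = 1.13120 Nm^3
O2 needed per kg fuel = C/12 + H/4 = 0.837/12 + 0.101/4 = 0.09500000 kmol
Per kg fuel: N2 = O2*3.76*22.4 = 0.09500000*3.76*22.4 = 8.00128 Nm^3
Total per kg = 1.56240 + 1.13120 + 8.00128 = 10.69488 Nm^3
Total = 10.69488 * 6.9 = 73.79 Nm^3


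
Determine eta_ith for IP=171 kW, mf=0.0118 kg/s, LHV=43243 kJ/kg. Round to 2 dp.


eta_ith = (IP / (mf * LHV)) * 100
Denominator = 0.0118 * 43243 = 510.2674 kW
eta_ith = (171 / 510.2674) * 100 = 33.51%


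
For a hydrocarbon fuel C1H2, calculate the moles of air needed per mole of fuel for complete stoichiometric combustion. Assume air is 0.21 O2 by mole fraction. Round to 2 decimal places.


Balanced combustion: C1H2 + 1.5 O2 -> 1 CO2 + 1 H2O
O2 needed = C + H/4 = 1 + 2/4 = 1.50 moles
Air moles = O2 / 0.21 = 1.50 / 0.21 = 7.14 moles air


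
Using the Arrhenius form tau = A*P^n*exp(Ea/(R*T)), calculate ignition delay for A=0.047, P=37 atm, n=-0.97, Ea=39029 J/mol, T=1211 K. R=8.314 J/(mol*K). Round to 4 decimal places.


tau = A * P^n * exp(Ea/(R*T))
P^n = 37^(-0.97) = 0.03011926
Ea/(R*T) = 39029/(8.314*1211) = 3.876442
exp(Ea/(R*T)) = 48.252215
tau = 0.047 * 0.03011926 * 48.252215 = 0.0683 ms


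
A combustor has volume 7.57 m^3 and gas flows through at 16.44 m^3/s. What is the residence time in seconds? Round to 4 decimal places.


tau = V / Q_flow
tau = 7.57 / 16.44 = 0.4605 s


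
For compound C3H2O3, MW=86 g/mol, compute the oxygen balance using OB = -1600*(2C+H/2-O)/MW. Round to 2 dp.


OB = -1600 * (2C + H/2 - O) / MW
Inner = 2*3 + 2/2 - 3 = 4.00
OB = -1600 * 4.00 / 86 = -74.42%


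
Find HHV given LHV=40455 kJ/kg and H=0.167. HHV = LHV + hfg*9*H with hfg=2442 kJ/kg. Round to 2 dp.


HHV = LHV + hfg * 9 * H
Water addition = 2442 * 9 * 0.167 = 3670.326 kJ/kg
HHV = 40455 + 3670.326 = 44125.33 kJ/kg


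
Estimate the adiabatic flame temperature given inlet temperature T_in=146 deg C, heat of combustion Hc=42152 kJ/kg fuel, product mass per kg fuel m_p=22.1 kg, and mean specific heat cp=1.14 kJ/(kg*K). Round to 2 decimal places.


T_ad = T_in + Hc / (m_p * cp)
Denominator = 22.1 * 1.14 = 25.1940
Temperature rise = 42152 / 25.1940 = 1673.10 K
T_ad = 146 + 1673.10 = 1819.10 deg C


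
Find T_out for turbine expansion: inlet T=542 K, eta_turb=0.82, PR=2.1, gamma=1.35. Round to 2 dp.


T_out = T_in * (1 - eta * (1 - PR^(-(gamma-1)/gamma)))
Exponent = -(1.35-1)/1.35 = -0.25925926
PR^exp = 2.1^(-0.25925926) = 0.82501466
Factor = 1 - 0.82*(1 - 0.82501466) = 0.85651202
T_out = 542 * 0.85651202 = 464.23 K


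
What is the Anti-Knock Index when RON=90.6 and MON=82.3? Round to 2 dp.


AKI = (RON + MON) / 2
AKI = (90.6 + 82.3) / 2
AKI = 172.9 / 2 = 86.45


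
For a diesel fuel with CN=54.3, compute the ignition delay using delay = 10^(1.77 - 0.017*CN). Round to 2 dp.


delay = 10^(1.77 - 0.017*CN)
Exponent = 1.77 - 0.017*54.3 = 0.8469
delay = 10^0.8469 = 7.03 ms


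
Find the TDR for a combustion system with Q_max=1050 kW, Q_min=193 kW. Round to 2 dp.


TDR = Q_max / Q_min
TDR = 1050 / 193 = 5.44


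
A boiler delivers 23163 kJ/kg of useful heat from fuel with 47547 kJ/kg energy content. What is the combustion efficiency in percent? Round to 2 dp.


Efficiency = (Q_useful / Q_fuel) * 100
Efficiency = (23163 / 47547) * 100
Efficiency = 0.4872 * 100 = 48.72%


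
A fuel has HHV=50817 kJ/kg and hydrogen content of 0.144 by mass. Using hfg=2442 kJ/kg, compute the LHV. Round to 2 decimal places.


LHV = HHV - hfg * 9 * H
Water correction = 2442 * 9 * 0.144 = 3164.832 kJ/kg
LHV = 50817 - 3164.832 = 47652.17 kJ/kg


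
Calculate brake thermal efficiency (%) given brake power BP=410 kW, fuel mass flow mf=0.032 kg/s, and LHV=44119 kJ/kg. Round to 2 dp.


eta_BTE = (BP / (mf * LHV)) * 100
Denominator = 0.032 * 44119 = 1411.8080 kW
eta_BTE = (410 / 1411.8080) * 100 = 29.04%
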